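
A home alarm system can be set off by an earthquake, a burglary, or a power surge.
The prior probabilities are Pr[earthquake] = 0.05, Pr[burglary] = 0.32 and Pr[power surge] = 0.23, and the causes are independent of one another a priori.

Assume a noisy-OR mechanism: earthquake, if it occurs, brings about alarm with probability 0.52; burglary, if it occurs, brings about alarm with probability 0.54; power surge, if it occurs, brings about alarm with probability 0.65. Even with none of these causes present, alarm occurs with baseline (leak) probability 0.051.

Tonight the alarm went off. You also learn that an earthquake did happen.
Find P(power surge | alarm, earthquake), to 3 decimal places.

Under noisy-OR, P(alarm | causes) = 1 − (1−0.051)·∏(1−qᵢ) over the active causes.
P(alarm | earthquake) = 0.54448·0.68·0.77 + 0.840568·0.68·0.23 + 0.790461·0.32·0.77 + 0.926661·0.32·0.23 = 0.285090 + 0.131465 + 0.194770 + 0.068202 = 0.679527
Restricting to configurations with power surge present: 0.131465 + 0.068202 = 0.199667.
Hence the posterior is 0.199667/0.679527 ≈ 0.294.

P(power surge | alarm, earthquake) ≈ 0.294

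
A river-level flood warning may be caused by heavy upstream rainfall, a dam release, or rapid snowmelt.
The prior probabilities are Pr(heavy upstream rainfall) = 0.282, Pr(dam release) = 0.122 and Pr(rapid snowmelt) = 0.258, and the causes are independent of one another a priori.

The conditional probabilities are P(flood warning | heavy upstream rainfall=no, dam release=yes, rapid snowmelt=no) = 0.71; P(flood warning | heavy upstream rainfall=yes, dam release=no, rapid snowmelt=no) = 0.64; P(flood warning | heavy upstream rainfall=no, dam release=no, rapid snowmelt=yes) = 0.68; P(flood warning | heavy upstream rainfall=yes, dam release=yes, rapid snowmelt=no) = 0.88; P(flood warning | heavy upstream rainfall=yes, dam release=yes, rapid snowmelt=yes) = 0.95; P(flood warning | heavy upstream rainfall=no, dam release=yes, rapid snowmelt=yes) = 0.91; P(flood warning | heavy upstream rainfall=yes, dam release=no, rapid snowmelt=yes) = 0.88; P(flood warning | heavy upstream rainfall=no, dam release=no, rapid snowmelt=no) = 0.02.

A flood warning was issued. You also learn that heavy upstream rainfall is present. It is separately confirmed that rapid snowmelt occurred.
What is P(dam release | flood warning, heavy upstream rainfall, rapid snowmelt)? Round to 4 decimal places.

P(dam release | flood warning, heavy upstream rainfall, rapid snowmelt) ≈ 0.1304

P(flood warning | heavy upstream rainfall, rapid snowmelt) = 0.88·0.878 + 0.95·0.122 = 0.772640 + 0.115900 = 0.888540
Of this, 0.115900 comes from 0.95·0.122 (the dam release=true cases).
So P(dam release | flood warning, heavy upstream rainfall, rapid snowmelt) = 0.115900/0.888540 ≈ 0.1304.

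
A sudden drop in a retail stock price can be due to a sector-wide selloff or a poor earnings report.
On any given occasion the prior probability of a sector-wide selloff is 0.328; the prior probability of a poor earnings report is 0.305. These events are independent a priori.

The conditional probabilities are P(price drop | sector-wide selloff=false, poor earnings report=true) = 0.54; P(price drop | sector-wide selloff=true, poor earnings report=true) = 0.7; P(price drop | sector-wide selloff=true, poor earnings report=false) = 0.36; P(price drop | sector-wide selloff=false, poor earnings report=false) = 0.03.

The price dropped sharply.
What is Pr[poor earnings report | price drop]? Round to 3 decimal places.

By total probability over the 4 (sector-wide selloff, poor earnings report) configurations:
  P(price drop) = 0.03*0.672*0.695 + 0.54*0.672*0.305 + 0.36*0.328*0.695 + 0.7*0.328*0.305
        = 0.014011 + 0.110678 + 0.082066 + 0.070028 = 0.276783
Configurations with poor earnings report contribute 0.180706, so
  P(poor earnings report | price drop) = 0.180706 / 0.276783 ≈ 0.653

Pr[poor earnings report | price drop] ≈ 0.653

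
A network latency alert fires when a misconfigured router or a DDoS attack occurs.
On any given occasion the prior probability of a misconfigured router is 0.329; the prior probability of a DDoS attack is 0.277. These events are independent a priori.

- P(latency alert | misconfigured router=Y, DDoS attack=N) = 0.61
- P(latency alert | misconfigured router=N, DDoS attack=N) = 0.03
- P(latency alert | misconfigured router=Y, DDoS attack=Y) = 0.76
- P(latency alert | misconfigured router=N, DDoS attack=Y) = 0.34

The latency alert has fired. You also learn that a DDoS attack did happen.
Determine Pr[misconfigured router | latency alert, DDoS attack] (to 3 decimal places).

Pr[misconfigured router | latency alert, DDoS attack] ≈ 0.523

Enumerate both values of misconfigured router and weight by the priors:
  P(latency alert | DDoS attack) = 0.34·0.671 + 0.76·0.329
        = 0.228140 + 0.250040 = 0.478180
The terms with misconfigured router present sum to 0.250040, so
  P(misconfigured router | latency alert, DDoS attack) = 0.250040 / 0.478180 ≈ 0.523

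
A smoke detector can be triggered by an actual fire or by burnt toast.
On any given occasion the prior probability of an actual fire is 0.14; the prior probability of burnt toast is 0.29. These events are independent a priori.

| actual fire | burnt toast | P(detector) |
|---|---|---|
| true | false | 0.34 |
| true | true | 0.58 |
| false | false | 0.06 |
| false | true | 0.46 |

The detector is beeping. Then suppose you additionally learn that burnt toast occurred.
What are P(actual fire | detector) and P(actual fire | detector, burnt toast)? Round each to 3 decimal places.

P(actual fire | detector) ≈ 0.275; P(actual fire | detector, burnt toast) ≈ 0.170

Sum P(detector|·) weighted by the priors over the 4 (actual fire, burnt toast) configurations:
  P(detector) = 0.06*0.86*0.71 + 0.46*0.86*0.29 + 0.34*0.14*0.71 + 0.58*0.14*0.29
        = 0.036636 + 0.114724 + 0.033796 + 0.023548 = 0.208704
The terms with actual fire present sum to 0.057344, so
  P(actual fire | detector) = 0.057344 / 0.208704 ≈ 0.275

With the extra evidence:
P(detector | burnt toast) = 0.46×0.86 + 0.58×0.14 = 0.395600 + 0.081200 = 0.476800
Restricting to configurations with actual fire present: 0.58×0.14 = 0.081200.
Hence the posterior is 0.081200/0.476800 ≈ 0.170.
The drop from 0.275 to 0.170 is the explaining-away (discounting) effect.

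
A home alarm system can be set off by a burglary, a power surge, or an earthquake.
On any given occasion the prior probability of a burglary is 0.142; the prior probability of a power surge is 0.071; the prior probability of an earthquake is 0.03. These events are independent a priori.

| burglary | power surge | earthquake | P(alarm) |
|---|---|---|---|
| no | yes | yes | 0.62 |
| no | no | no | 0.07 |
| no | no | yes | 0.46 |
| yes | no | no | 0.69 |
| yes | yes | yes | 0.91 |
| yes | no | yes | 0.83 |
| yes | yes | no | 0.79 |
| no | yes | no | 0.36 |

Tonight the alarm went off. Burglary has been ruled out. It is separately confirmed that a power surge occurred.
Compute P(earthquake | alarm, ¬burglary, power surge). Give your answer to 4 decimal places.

P(earthquake | alarm, ¬burglary, power surge) ≈ 0.0506

Enumerate both values of earthquake and weight by the priors:
  P(alarm | ¬burglary, power surge) = 0.36*0.97 + 0.62*0.03
        = 0.349200 + 0.018600 = 0.367800
Configurations with earthquake contribute 0.018600, so
  P(earthquake | alarm, ¬burglary, power surge) = 0.018600 / 0.367800 ≈ 0.0506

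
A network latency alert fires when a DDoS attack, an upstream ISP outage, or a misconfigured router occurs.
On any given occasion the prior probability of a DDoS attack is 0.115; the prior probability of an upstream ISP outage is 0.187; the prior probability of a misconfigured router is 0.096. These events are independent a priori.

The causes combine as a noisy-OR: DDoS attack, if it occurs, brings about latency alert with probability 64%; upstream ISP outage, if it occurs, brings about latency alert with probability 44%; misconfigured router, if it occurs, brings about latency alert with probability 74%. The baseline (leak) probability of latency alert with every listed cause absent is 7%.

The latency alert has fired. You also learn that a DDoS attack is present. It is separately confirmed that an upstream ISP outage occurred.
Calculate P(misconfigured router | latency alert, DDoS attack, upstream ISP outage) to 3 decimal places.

P(misconfigured router | latency alert, DDoS attack, upstream ISP outage) ≈ 0.111

Under noisy-OR, P(latency alert | causes) = 1 − (1−0.07)·∏(1−qᵢ) over the active causes.
P(latency alert | DDoS attack, upstream ISP outage) = 0.812512×0.904 + 0.951253×0.096 = 0.734511 + 0.091320 = 0.825831
Restricting to configurations with misconfigured router present: 0.951253×0.096 = 0.091320.
So P(misconfigured router | latency alert, DDoS attack, upstream ISP outage) = 0.091320/0.825831 ≈ 0.111.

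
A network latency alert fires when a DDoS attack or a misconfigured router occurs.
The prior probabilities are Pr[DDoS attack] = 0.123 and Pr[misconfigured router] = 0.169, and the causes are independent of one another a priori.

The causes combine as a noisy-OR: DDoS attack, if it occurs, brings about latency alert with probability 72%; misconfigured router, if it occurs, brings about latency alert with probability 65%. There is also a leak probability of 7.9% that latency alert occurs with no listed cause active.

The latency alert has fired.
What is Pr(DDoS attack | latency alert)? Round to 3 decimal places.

Pr(DDoS attack | latency alert) ≈ 0.375

Under noisy-OR, P(latency alert | causes) = 1 − (1−0.079)·∏(1−qᵢ) over the active causes.
Numerator (weight on configurations with DDoS attack): 0.075854 + 0.018911 = 0.094765
Normalizer over all consistent configurations: 0.079·0.877·0.831 + 0.67765·0.877·0.169 + 0.74212·0.123·0.831 + 0.909742·0.123·0.169 = 0.252776
Posterior = 0.094765 / 0.252776 ≈ 0.375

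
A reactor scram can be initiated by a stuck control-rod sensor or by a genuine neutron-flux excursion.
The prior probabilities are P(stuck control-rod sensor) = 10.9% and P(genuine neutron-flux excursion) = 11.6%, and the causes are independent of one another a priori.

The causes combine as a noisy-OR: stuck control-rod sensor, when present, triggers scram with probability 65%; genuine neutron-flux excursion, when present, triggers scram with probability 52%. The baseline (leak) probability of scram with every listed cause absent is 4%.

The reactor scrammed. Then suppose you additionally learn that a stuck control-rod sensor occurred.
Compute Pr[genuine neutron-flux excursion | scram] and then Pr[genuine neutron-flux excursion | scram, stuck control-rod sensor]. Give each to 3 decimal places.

Pr[genuine neutron-flux excursion | scram] ≈ 0.410; Pr[genuine neutron-flux excursion | scram, stuck control-rod sensor] ≈ 0.142

Under noisy-OR, P(scram | causes) = 1 − (1−0.04)·∏(1−qᵢ) over the active causes.
For the numerator, keep only genuine neutron-flux excursion=true terms: 0.055730 + 0.010605 = 0.066335
Normalizer over all consistent configurations: 0.04×0.891×0.884 + 0.5392×0.891×0.116 + 0.664×0.109×0.884 + 0.83872×0.109×0.116 = 0.161821
P(genuine neutron-flux excursion | scram) = 0.066335/0.161821 ≈ 0.410

Now also conditioning on stuck control-rod sensor=true:
Sum P(scram|·) weighted by the priors over both values of genuine neutron-flux excursion:
  P(scram | stuck control-rod sensor) = 0.664×0.884 + 0.83872×0.116
        = 0.586976 + 0.097292 = 0.684268
Keeping only the genuine neutron-flux excursion-present terms gives 0.097292, so
  P(genuine neutron-flux excursion | scram, stuck control-rod sensor) = 0.097292 / 0.684268 ≈ 0.142
This is intercausal reasoning (explaining away): once stuck control-rod sensor accounts for the scram, genuine neutron-flux excursion becomes less likely.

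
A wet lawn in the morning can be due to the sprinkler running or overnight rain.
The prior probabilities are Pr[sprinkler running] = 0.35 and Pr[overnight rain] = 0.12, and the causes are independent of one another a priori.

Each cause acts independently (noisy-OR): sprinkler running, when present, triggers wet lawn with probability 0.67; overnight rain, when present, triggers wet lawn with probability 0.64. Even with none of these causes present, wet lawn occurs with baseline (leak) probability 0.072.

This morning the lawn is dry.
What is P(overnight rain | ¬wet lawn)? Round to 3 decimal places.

P(overnight rain | ¬wet lawn) ≈ 0.047

Under noisy-OR, P(wet lawn | causes) = 1 − (1−0.072)·∏(1−qᵢ) over the active causes.
Sum P(¬wet lawn|·) weighted by the priors over the 4 (sprinkler running, overnight rain) configurations:
  P(¬wet lawn) = 0.928·0.65·0.88 + 0.33408·0.65·0.12 + 0.30624·0.35·0.88 + 0.110246·0.35·0.12
        = 0.530816 + 0.026058 + 0.094322 + 0.004630 = 0.655826
The terms with overnight rain present sum to 0.030688, so
  P(overnight rain | ¬wet lawn) = 0.030688 / 0.655826 ≈ 0.047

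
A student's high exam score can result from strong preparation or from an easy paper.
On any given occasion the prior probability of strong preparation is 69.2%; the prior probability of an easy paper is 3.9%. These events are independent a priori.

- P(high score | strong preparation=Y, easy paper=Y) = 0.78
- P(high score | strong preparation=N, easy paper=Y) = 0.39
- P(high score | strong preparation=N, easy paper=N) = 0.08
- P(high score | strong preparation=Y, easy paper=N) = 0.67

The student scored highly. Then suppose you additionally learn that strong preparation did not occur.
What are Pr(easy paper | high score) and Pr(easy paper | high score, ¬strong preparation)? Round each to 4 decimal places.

Numerator (weight on configurations with easy paper): 0.004685 + 0.021051 = 0.025736
Normalizer over all consistent configurations: 0.08×0.308×0.961 + 0.39×0.308×0.039 + 0.67×0.692×0.961 + 0.78×0.692×0.039 = 0.494973
Posterior = 0.025736 / 0.494973 ≈ 0.0520

With the extra evidence:
Enumerate both values of easy paper and weight by the priors:
  P(high score | ¬strong preparation) = 0.08·0.961 + 0.39·0.039
        = 0.076880 + 0.015210 = 0.092090
Configurations with easy paper contribute 0.015210, so
  P(easy paper | high score, ¬strong preparation) = 0.015210 / 0.092090 ≈ 0.1652
Ruling out strong preparation raises the posterior on easy paper — the flip side of explaining away.

Pr(easy paper | high score) ≈ 0.0520; Pr(easy paper | high score, ¬strong preparation) ≈ 0.1652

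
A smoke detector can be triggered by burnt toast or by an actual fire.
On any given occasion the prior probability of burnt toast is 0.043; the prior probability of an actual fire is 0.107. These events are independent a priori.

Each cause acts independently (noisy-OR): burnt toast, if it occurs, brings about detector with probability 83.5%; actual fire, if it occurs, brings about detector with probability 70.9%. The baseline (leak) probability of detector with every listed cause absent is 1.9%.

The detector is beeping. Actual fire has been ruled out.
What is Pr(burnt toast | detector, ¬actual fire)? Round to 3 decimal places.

Under noisy-OR, P(detector | causes) = 1 − (1−0.019)·∏(1−qᵢ) over the active causes.
Enumerate both values of burnt toast and weight by the priors:
  P(detector | ¬actual fire) = 0.019×0.957 + 0.838135×0.043
        = 0.018183 + 0.036040 = 0.054223
Keeping only the burnt toast-present terms gives 0.036040, so
  P(burnt toast | detector, ¬actual fire) = 0.036040 / 0.054223 ≈ 0.665

Pr(burnt toast | detector, ¬actual fire) ≈ 0.665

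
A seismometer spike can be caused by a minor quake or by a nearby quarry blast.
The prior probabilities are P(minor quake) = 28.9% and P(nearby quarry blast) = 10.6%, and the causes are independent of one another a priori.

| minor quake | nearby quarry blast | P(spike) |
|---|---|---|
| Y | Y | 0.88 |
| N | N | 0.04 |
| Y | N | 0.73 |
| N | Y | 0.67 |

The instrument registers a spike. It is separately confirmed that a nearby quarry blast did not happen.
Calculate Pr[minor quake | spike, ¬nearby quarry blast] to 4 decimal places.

P(spike | ¬nearby quarry blast) = 0.04*0.711 + 0.73*0.289 = 0.028440 + 0.210970 = 0.239410
Restricting to configurations with minor quake present: 0.73*0.289 = 0.210970.
So P(minor quake | spike, ¬nearby quarry blast) = 0.210970/0.239410 ≈ 0.8812.

Pr[minor quake | spike, ¬nearby quarry blast] ≈ 0.8812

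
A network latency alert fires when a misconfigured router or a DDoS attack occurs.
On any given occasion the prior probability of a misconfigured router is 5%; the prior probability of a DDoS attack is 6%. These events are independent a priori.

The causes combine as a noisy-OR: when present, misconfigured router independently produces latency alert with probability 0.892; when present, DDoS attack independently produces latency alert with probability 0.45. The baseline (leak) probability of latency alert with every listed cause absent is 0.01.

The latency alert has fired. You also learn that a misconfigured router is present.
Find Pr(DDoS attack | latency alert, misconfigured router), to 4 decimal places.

Pr(DDoS attack | latency alert, misconfigured router) ≈ 0.0630

Under noisy-OR, P(latency alert | causes) = 1 − (1−0.01)·∏(1−qᵢ) over the active causes.
P(latency alert | misconfigured router) = 0.89308*0.94 + 0.941194*0.06 = 0.839495 + 0.056472 = 0.895967
Restricting to configurations with DDoS attack present: 0.941194*0.06 = 0.056472.
P(DDoS attack | latency alert, misconfigured router) = 0.056472 / 0.895967 ≈ 0.0630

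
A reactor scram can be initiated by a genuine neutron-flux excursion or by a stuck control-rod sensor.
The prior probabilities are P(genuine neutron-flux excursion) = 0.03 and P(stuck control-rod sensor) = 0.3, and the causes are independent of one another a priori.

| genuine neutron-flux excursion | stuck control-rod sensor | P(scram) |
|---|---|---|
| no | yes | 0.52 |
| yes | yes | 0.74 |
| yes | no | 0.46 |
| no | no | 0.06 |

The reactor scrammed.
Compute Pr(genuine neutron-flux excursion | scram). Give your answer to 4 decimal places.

Pr(genuine neutron-flux excursion | scram) ≈ 0.0783

P(scram) = 0.06×0.97×0.7 + 0.52×0.97×0.3 + 0.46×0.03×0.7 + 0.74×0.03×0.3 = 0.040740 + 0.151320 + 0.009660 + 0.006660 = 0.208380
The genuine neutron-flux excursion-present share is 0.009660 + 0.006660 = 0.016320.
So P(genuine neutron-flux excursion | scram) = 0.016320/0.208380 ≈ 0.0783.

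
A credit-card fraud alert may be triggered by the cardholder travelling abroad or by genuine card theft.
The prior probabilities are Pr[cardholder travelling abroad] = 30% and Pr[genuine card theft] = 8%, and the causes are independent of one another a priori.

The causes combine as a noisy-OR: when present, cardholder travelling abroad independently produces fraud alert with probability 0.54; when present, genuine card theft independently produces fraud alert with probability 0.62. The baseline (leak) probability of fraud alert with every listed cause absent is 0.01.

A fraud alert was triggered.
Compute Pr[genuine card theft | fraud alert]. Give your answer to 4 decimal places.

Pr[genuine card theft | fraud alert] ≈ 0.2590

Under noisy-OR, P(fraud alert | causes) = 1 − (1−0.01)·∏(1−qᵢ) over the active causes.
P(fraud alert) = 0.01×0.7×0.92 + 0.6238×0.7×0.08 + 0.5446×0.3×0.92 + 0.826948×0.3×0.08 = 0.006440 + 0.034933 + 0.150310 + 0.019847 = 0.211530
The genuine card theft-present share is 0.034933 + 0.019847 = 0.054780.
Hence the posterior is 0.054780/0.211530 ≈ 0.2590.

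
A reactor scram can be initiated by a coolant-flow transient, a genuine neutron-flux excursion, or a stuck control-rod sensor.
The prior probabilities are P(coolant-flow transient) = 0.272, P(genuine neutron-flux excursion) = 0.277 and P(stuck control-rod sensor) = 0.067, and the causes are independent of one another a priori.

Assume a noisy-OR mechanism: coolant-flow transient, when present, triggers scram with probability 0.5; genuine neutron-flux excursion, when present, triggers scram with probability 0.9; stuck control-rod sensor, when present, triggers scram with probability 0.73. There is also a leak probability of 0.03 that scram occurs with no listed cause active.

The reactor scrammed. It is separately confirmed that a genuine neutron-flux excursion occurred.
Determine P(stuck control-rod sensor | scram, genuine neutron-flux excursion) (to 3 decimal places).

Under noisy-OR, P(scram | causes) = 1 − (1−0.03)·∏(1−qᵢ) over the active causes.
Sum P(scram|·) weighted by the priors over the 4 (coolant-flow transient, stuck control-rod sensor) configurations:
  P(scram | genuine neutron-flux excursion) = 0.903·0.728·0.933 + 0.97381·0.728·0.067 + 0.9515·0.272·0.933 + 0.986905·0.272·0.067
        = 0.613339 + 0.047499 + 0.241468 + 0.017985 = 0.920291
Keeping only the stuck control-rod sensor-present terms gives 0.065484, so
  P(stuck control-rod sensor | scram, genuine neutron-flux excursion) = 0.065484 / 0.920291 ≈ 0.071

P(stuck control-rod sensor | scram, genuine neutron-flux excursion) ≈ 0.071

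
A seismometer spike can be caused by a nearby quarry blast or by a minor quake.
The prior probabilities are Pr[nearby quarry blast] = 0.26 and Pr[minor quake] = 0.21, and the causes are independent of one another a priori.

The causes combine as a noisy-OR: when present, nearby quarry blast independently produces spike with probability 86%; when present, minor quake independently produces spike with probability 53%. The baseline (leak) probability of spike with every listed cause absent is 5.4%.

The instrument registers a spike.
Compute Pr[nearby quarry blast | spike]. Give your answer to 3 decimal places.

Under noisy-OR, P(spike | causes) = 1 − (1−0.054)·∏(1−qᵢ) over the active causes.
P(spike) = 0.054·0.74·0.79 + 0.55538·0.74·0.21 + 0.86756·0.26·0.79 + 0.937753·0.26·0.21 = 0.031568 + 0.086306 + 0.178197 + 0.051201 = 0.347272
Of this, 0.229398 comes from 0.178197 + 0.051201 (the nearby quarry blast=true cases).
Hence the posterior is 0.229398/0.347272 ≈ 0.661.

Pr[nearby quarry blast | spike] ≈ 0.661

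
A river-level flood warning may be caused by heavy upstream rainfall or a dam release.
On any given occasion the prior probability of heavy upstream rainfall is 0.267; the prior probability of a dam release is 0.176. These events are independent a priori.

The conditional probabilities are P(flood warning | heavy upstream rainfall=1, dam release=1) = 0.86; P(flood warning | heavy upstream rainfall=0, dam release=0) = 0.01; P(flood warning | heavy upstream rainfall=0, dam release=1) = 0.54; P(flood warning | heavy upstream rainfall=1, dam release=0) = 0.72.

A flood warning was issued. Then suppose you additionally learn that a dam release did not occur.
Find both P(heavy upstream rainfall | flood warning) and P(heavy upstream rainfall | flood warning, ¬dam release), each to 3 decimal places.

By total probability over the 4 (heavy upstream rainfall, dam release) configurations:
  P(flood warning) = 0.01·0.733·0.824 + 0.54·0.733·0.176 + 0.72·0.267·0.824 + 0.86·0.267·0.176
        = 0.006040 + 0.069664 + 0.158406 + 0.040413 = 0.274523
Keeping only the heavy upstream rainfall-present terms gives 0.198819, so
  P(heavy upstream rainfall | flood warning) = 0.198819 / 0.274523 ≈ 0.724

With the extra evidence:
Enumerate both values of heavy upstream rainfall and weight by the priors:
  P(flood warning | ¬dam release) = 0.01*0.733 + 0.72*0.267
        = 0.007330 + 0.192240 = 0.199570
Configurations with heavy upstream rainfall contribute 0.192240, so
  P(heavy upstream rainfall | flood warning, ¬dam release) = 0.192240 / 0.199570 ≈ 0.963

P(heavy upstream rainfall | flood warning) ≈ 0.724; P(heavy upstream rainfall | flood warning, ¬dam release) ≈ 0.963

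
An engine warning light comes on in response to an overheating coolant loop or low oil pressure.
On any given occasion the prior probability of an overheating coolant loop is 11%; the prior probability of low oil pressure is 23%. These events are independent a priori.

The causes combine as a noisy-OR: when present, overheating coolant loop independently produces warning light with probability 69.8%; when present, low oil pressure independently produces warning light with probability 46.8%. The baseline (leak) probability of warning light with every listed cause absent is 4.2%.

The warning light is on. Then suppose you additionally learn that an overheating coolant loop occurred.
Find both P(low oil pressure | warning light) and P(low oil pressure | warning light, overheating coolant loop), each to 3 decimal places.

Under noisy-OR, P(warning light | causes) = 1 − (1−0.042)·∏(1−qᵢ) over the active causes.
P(warning light) = 0.042×0.89×0.77 + 0.490344×0.89×0.23 + 0.710684×0.11×0.77 + 0.846084×0.11×0.23 = 0.028783 + 0.100373 + 0.060195 + 0.021406 = 0.210757
The low oil pressure-present share is 0.100373 + 0.021406 = 0.121779.
P(low oil pressure | warning light) = 0.121779 / 0.210757 ≈ 0.578

Now also conditioning on overheating coolant loop=true:
By total probability over both values of low oil pressure:
  P(warning light | overheating coolant loop) = 0.710684*0.77 + 0.846084*0.23
        = 0.547227 + 0.194599 = 0.741826
Configurations with low oil pressure contribute 0.194599, so
  P(low oil pressure | warning light, overheating coolant loop) = 0.194599 / 0.741826 ≈ 0.262
Conditioning on overheating coolant loop lowers the posterior on low oil pressure: the classic explaining-away effect in a common-effect structure.

P(low oil pressure | warning light) ≈ 0.578; P(low oil pressure | warning light, overheating coolant loop) ≈ 0.262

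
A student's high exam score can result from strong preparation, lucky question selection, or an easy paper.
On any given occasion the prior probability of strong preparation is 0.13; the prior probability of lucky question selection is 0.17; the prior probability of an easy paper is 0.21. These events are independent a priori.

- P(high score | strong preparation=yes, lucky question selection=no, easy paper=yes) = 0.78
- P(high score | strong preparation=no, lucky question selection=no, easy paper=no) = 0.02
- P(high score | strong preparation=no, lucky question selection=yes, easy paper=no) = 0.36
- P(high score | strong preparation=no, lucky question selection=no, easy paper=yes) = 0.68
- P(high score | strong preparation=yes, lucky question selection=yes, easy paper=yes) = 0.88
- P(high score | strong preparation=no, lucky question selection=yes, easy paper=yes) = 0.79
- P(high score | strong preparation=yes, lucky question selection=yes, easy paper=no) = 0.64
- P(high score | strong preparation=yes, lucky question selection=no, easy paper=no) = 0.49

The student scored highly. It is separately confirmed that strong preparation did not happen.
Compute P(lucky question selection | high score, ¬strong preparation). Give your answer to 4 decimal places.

P(high score | ¬strong preparation) = 0.02×0.83×0.79 + 0.68×0.83×0.21 + 0.36×0.17×0.79 + 0.79×0.17×0.21 = 0.013114 + 0.118524 + 0.048348 + 0.028203 = 0.208189
The lucky question selection-present share is 0.048348 + 0.028203 = 0.076551.
Hence the posterior is 0.076551/0.208189 ≈ 0.3677.

P(lucky question selection | high score, ¬strong preparation) ≈ 0.3677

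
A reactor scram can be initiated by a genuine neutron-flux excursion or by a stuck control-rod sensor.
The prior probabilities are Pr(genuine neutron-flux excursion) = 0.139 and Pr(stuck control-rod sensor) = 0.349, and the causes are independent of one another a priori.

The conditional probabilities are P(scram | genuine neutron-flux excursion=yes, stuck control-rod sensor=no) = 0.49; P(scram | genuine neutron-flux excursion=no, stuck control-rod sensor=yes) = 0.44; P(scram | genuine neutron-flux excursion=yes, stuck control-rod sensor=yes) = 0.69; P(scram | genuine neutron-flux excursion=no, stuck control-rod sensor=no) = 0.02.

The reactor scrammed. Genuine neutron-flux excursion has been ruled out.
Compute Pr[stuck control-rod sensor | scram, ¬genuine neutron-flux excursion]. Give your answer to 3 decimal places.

P(scram | ¬genuine neutron-flux excursion) = 0.02×0.651 + 0.44×0.349 = 0.013020 + 0.153560 = 0.166580
The stuck control-rod sensor-present share is 0.44×0.349 = 0.153560.
P(stuck control-rod sensor | scram, ¬genuine neutron-flux excursion) = 0.153560 / 0.166580 ≈ 0.922

Pr[stuck control-rod sensor | scram, ¬genuine neutron-flux excursion] ≈ 0.922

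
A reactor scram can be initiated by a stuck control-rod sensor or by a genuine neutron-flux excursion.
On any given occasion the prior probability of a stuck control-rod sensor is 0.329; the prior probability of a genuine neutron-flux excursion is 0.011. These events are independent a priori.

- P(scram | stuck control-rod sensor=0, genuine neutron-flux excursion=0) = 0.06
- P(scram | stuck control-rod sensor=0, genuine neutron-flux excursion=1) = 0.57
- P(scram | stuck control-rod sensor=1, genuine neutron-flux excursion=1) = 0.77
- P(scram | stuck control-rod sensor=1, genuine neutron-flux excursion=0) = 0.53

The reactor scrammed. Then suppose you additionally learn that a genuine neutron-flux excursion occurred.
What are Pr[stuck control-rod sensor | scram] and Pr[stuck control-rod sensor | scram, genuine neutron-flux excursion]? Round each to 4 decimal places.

For the numerator, keep only stuck control-rod sensor=true terms: 0.172452 + 0.002787 = 0.175239
Normalizer over all consistent configurations: 0.06*0.671*0.989 + 0.57*0.671*0.011 + 0.53*0.329*0.989 + 0.77*0.329*0.011 = 0.219263
Posterior = 0.175239 / 0.219263 ≈ 0.7992

Now condition on the additional information:
Sum P(scram|·) weighted by the priors over both values of stuck control-rod sensor:
  P(scram | genuine neutron-flux excursion) = 0.57·0.671 + 0.77·0.329
        = 0.382470 + 0.253330 = 0.635800
Configurations with stuck control-rod sensor contribute 0.253330, so
  P(stuck control-rod sensor | scram, genuine neutron-flux excursion) = 0.253330 / 0.635800 ≈ 0.3984

Pr[stuck control-rod sensor | scram] ≈ 0.7992; Pr[stuck control-rod sensor | scram, genuine neutron-flux excursion] ≈ 0.3984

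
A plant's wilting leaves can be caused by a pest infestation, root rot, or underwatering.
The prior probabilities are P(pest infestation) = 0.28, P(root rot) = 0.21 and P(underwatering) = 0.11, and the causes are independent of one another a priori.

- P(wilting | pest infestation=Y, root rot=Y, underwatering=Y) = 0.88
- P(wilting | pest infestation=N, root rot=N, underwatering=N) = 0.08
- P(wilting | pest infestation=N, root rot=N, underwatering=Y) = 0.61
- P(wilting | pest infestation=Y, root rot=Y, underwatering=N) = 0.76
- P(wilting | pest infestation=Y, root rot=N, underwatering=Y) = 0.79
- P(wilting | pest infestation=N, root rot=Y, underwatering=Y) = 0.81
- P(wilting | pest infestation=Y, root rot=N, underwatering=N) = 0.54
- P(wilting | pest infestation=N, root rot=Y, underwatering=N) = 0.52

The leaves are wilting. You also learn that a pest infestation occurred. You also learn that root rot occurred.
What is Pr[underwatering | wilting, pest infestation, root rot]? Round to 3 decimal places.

By total probability over both values of underwatering:
  P(wilting | pest infestation, root rot) = 0.76*0.89 + 0.88*0.11
        = 0.676400 + 0.096800 = 0.773200
Keeping only the underwatering-present terms gives 0.096800, so
  P(underwatering | wilting, pest infestation, root rot) = 0.096800 / 0.773200 ≈ 0.125

Pr[underwatering | wilting, pest infestation, root rot] ≈ 0.125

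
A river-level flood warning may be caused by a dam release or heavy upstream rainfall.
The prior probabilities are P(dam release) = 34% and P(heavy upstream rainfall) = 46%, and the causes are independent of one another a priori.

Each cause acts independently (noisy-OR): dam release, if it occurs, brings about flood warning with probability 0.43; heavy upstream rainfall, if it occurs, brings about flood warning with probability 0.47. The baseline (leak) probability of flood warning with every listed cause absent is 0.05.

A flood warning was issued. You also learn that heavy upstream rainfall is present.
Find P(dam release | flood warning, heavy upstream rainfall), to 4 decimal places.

P(dam release | flood warning, heavy upstream rainfall) ≈ 0.4252

Under noisy-OR, P(flood warning | causes) = 1 − (1−0.05)·∏(1−qᵢ) over the active causes.
For the numerator, keep only dam release=true terms: 0.713005·0.34 = 0.242422
Normalizer over all consistent configurations: 0.4965·0.66 + 0.713005·0.34 = 0.570112
Posterior = 0.242422 / 0.570112 ≈ 0.4252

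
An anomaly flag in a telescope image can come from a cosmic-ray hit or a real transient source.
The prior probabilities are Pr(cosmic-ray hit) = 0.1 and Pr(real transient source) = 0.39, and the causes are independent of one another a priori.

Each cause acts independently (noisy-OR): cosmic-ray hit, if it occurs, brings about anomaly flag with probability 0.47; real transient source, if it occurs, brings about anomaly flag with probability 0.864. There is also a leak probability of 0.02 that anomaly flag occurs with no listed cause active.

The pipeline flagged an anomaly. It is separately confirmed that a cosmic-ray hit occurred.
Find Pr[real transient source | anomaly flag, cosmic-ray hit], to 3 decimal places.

Under noisy-OR, P(anomaly flag | causes) = 1 − (1−0.02)·∏(1−qᵢ) over the active causes.
P(anomaly flag | cosmic-ray hit) = 0.4806*0.61 + 0.929362*0.39 = 0.293166 + 0.362451 = 0.655617
Restricting to configurations with real transient source present: 0.929362*0.39 = 0.362451.
P(real transient source | anomaly flag, cosmic-ray hit) = 0.362451 / 0.655617 ≈ 0.553

Pr[real transient source | anomaly flag, cosmic-ray hit] ≈ 0.553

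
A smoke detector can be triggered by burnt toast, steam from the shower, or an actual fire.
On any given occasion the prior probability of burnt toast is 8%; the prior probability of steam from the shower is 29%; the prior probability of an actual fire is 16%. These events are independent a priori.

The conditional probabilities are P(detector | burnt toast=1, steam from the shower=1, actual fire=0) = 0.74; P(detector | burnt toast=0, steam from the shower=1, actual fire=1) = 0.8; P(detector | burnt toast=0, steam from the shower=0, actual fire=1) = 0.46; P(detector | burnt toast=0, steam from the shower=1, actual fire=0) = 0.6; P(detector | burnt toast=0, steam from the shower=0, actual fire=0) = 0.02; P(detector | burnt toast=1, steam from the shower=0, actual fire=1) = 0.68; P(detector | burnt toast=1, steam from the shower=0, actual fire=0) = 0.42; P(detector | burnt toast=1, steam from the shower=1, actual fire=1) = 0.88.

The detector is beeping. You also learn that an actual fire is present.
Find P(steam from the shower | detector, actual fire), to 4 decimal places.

By total probability over the 4 (burnt toast, steam from the shower) configurations:
  P(detector | actual fire) = 0.46×0.92×0.71 + 0.8×0.92×0.29 + 0.68×0.08×0.71 + 0.88×0.08×0.29
        = 0.300472 + 0.213440 + 0.038624 + 0.020416 = 0.572952
The terms with steam from the shower present sum to 0.233856, so
  P(steam from the shower | detector, actual fire) = 0.233856 / 0.572952 ≈ 0.4082

P(steam from the shower | detector, actual fire) ≈ 0.4082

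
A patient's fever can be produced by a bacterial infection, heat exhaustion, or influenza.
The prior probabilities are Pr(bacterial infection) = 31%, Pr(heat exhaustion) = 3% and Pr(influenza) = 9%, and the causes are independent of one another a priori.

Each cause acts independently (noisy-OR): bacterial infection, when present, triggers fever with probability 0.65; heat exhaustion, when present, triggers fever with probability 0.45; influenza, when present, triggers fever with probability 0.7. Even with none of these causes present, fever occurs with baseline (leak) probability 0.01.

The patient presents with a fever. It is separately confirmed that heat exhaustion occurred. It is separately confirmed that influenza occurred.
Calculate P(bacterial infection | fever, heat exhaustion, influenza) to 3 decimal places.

P(bacterial infection | fever, heat exhaustion, influenza) ≈ 0.336

Under noisy-OR, P(fever | causes) = 1 − (1−0.01)·∏(1−qᵢ) over the active causes.
Enumerate both values of bacterial infection and weight by the priors:
  P(fever | heat exhaustion, influenza) = 0.83665×0.69 + 0.942828×0.31
        = 0.577288 + 0.292277 = 0.869565
Keeping only the bacterial infection-present terms gives 0.292277, so
  P(bacterial infection | fever, heat exhaustion, influenza) = 0.292277 / 0.869565 ≈ 0.336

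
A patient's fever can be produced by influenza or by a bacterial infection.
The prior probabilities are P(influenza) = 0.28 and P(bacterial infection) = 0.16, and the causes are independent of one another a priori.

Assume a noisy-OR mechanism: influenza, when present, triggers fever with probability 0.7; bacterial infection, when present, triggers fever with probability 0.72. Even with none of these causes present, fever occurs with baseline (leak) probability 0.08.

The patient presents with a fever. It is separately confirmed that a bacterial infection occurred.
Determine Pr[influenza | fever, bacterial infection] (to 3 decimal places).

Pr[influenza | fever, bacterial infection] ≈ 0.326

Under noisy-OR, P(fever | causes) = 1 − (1−0.08)·∏(1−qᵢ) over the active causes.
For the numerator, keep only influenza=true terms: 0.92272*0.28 = 0.258362
Denominator P(fever | bacterial infection): 0.7424*0.72 + 0.92272*0.28 = 0.792890
P(influenza | fever, bacterial infection) = 0.258362/0.792890 ≈ 0.326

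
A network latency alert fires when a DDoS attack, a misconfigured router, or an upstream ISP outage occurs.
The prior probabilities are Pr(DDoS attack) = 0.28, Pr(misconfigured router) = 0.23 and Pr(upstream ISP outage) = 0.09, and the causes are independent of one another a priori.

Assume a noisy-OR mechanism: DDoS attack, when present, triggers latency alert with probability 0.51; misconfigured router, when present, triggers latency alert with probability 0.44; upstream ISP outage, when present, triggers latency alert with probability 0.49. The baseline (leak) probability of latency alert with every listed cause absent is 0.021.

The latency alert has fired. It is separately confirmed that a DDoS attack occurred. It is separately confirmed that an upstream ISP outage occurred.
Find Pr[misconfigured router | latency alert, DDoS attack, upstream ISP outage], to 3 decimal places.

Pr[misconfigured router | latency alert, DDoS attack, upstream ISP outage] ≈ 0.254

Under noisy-OR, P(latency alert | causes) = 1 − (1−0.021)·∏(1−qᵢ) over the active causes.
Enumerate both values of misconfigured router and weight by the priors:
  P(latency alert | DDoS attack, upstream ISP outage) = 0.755348×0.77 + 0.862995×0.23
        = 0.581618 + 0.198489 = 0.780107
Keeping only the misconfigured router-present terms gives 0.198489, so
  P(misconfigured router | latency alert, DDoS attack, upstream ISP outage) = 0.198489 / 0.780107 ≈ 0.254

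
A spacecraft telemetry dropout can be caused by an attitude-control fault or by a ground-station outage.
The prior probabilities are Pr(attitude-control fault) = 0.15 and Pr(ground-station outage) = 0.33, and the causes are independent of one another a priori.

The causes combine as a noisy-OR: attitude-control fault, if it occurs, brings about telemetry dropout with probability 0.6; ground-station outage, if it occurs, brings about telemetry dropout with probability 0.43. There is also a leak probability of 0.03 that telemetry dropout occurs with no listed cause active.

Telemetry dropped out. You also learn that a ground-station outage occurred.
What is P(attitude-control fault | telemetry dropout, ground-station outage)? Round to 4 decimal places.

Under noisy-OR, P(telemetry dropout | causes) = 1 − (1−0.03)·∏(1−qᵢ) over the active causes.
By total probability over both values of attitude-control fault:
  P(telemetry dropout | ground-station outage) = 0.4471·0.85 + 0.77884·0.15
        = 0.380035 + 0.116826 = 0.496861
Keeping only the attitude-control fault-present terms gives 0.116826, so
  P(attitude-control fault | telemetry dropout, ground-station outage) = 0.116826 / 0.496861 ≈ 0.2351

P(attitude-control fault | telemetry dropout, ground-station outage) ≈ 0.2351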